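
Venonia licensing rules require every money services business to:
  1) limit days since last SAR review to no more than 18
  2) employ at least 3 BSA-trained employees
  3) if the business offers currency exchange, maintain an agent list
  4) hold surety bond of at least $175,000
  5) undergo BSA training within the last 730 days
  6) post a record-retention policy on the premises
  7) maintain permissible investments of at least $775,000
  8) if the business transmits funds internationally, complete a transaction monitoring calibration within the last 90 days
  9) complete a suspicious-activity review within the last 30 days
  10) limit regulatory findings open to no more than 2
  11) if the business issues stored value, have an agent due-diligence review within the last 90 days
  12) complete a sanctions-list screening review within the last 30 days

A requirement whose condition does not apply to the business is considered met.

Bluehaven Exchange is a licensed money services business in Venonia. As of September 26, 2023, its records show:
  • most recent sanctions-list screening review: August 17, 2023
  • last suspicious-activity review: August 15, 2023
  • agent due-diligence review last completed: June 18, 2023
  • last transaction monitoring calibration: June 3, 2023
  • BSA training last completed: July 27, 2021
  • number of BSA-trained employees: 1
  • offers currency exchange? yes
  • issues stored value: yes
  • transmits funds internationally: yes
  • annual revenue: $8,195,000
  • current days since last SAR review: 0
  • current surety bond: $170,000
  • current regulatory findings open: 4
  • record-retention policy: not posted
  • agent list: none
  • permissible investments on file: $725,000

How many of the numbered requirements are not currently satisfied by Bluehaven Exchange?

11

1. days since last SAR review 0 ≤ 18 → met
2. BSA-trained employees 1 < 3 → not met
3. condition 'offers currency exchange' holds; agent list absent → not met
4. surety bond $170,000 < $175,000 → not met
5. BSA training 791 days ago vs limit 730 → not met
6. record-retention policy absent → not met
7. permissible investments $725,000 < $775,000 → not met
8. condition 'transmits funds internationally' holds; transaction monitoring calibration 115 days ago vs limit 90 → not met
9. suspicious-activity review 42 days ago vs limit 30 → not met
10. regulatory findings open 4 > 2 → not met
11. condition 'issues stored value' holds; agent due-diligence review 100 days ago vs limit 90 → not met
12. sanctions-list screening review 40 days ago vs limit 30 → not met
Not met: 11 of 12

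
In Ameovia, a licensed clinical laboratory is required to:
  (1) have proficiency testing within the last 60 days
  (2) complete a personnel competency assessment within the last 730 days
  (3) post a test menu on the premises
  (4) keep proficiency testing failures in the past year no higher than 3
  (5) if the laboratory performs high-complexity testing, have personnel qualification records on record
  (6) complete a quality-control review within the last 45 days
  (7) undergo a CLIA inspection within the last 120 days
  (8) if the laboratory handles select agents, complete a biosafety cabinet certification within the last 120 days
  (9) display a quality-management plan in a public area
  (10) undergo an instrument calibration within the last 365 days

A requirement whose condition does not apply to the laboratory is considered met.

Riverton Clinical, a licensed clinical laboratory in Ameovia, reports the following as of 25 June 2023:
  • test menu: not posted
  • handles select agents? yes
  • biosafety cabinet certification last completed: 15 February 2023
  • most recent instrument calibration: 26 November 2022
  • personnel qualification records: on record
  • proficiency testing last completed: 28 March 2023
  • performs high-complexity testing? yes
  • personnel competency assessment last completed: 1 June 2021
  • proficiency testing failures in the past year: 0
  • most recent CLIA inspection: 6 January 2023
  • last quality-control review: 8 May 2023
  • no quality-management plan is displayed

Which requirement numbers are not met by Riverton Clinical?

1, 2, 3, 6, 7, 8, 9

1. proficiency testing 89 days ago vs limit 60 → not met
2. personnel competency assessment 754 days ago vs limit 730 → not met
3. test menu absent → not met
4. proficiency testing failures in the past year 0 ≤ 3 → met
5. condition 'performs high-complexity testing' holds; personnel qualification records present → met
6. quality-control review 48 days ago vs limit 45 → not met
7. CLIA inspection 170 days ago vs limit 120 → not met
8. condition 'handles select agents' holds; biosafety cabinet certification 130 days ago vs limit 120 → not met
9. quality-management plan absent → not met
10. instrument calibration 211 days ago vs limit 365 → met
Not met: 1, 2, 3, 6, 7, 8, 9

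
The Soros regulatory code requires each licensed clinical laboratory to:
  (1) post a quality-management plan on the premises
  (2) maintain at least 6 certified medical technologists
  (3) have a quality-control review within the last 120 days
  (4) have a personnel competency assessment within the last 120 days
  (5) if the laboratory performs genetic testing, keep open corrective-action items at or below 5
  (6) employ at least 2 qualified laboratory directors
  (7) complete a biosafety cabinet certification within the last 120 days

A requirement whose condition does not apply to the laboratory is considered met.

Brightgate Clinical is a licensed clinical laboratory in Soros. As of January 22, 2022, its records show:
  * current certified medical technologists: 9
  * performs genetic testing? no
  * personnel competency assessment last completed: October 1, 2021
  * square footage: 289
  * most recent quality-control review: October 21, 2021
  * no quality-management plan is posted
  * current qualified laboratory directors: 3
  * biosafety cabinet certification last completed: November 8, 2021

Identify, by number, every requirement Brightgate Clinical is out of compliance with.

1. quality-management plan absent → not met
2. certified medical technologists 9 ≥ 6 → met
3. quality-control review 93 days ago vs limit 120 → met
4. personnel competency assessment 113 days ago vs limit 120 → met
5. condition 'performs genetic testing' does not hold → requirement n/a → met
6. qualified laboratory directors 3 ≥ 2 → met
7. biosafety cabinet certification 75 days ago vs limit 120 → met
Not met: 1

1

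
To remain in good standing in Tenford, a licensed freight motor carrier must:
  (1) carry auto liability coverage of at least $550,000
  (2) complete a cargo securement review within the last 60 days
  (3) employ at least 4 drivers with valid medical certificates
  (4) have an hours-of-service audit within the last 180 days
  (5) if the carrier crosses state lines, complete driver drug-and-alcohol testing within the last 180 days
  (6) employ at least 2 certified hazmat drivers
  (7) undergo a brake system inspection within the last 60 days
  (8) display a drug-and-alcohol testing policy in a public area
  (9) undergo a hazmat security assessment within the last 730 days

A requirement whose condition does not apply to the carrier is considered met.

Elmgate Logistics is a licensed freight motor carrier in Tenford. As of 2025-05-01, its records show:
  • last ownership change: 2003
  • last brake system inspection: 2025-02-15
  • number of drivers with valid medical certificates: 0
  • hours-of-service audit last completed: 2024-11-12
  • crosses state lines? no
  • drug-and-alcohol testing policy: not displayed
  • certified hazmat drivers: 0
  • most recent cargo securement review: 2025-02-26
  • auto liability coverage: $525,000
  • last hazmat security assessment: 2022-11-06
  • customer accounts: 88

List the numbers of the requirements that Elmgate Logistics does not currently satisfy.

1. auto liability coverage $525,000 < $550,000 → not met
2. cargo securement review 64 days ago vs limit 60 → not met
3. drivers with valid medical certificates 0 < 4 → not met
4. hours-of-service audit 170 days ago vs limit 180 → met
5. condition 'crosses state lines' does not hold → requirement n/a → met
6. certified hazmat drivers 0 < 2 → not met
7. brake system inspection 75 days ago vs limit 60 → not met
8. drug-and-alcohol testing policy absent → not met
9. hazmat security assessment 907 days ago vs limit 730 → not met
Not met: 1, 2, 3, 6, 7, 8, 9

1, 2, 3, 6, 7, 8, 9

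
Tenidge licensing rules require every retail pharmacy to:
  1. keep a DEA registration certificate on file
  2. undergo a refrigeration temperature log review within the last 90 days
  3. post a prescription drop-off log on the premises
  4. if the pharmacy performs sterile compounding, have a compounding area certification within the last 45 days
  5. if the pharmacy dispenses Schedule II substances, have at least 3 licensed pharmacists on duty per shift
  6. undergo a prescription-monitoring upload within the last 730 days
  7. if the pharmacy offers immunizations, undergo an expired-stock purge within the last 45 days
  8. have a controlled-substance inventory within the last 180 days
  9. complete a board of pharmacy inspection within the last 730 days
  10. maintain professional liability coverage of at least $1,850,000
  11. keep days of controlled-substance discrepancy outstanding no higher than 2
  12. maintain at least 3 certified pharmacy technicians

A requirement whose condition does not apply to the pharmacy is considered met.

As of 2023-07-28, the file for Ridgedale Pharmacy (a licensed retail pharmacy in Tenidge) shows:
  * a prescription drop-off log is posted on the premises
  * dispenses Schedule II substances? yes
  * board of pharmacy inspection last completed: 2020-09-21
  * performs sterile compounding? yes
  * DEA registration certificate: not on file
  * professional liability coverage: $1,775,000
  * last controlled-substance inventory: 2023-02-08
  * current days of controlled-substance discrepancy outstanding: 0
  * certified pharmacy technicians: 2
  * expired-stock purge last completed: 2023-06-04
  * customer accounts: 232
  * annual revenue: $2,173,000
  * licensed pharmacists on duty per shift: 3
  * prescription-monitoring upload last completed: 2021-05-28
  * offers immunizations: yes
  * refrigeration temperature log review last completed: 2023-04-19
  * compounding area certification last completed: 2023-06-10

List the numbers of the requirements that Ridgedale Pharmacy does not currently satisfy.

1, 2, 4, 6, 7, 9, 10, 12

1. DEA registration certificate absent → not met
2. refrigeration temperature log review 100 days ago vs limit 90 → not met
3. prescription drop-off log present → met
4. condition 'performs sterile compounding' holds; compounding area certification 48 days ago vs limit 45 → not met
5. condition 'dispenses Schedule II substances' holds; licensed pharmacists on duty per shift 3 ≥ 3 → met
6. prescription-monitoring upload 791 days ago vs limit 730 → not met
7. condition 'offers immunizations' holds; expired-stock purge 54 days ago vs limit 45 → not met
8. controlled-substance inventory 170 days ago vs limit 180 → met
9. board of pharmacy inspection 1040 days ago vs limit 730 → not met
10. professional liability coverage $1,775,000 < $1,850,000 → not met
11. days of controlled-substance discrepancy outstanding 0 ≤ 2 → met
12. certified pharmacy technicians 2 < 3 → not met
Not met: 1, 2, 4, 6, 7, 9, 10, 12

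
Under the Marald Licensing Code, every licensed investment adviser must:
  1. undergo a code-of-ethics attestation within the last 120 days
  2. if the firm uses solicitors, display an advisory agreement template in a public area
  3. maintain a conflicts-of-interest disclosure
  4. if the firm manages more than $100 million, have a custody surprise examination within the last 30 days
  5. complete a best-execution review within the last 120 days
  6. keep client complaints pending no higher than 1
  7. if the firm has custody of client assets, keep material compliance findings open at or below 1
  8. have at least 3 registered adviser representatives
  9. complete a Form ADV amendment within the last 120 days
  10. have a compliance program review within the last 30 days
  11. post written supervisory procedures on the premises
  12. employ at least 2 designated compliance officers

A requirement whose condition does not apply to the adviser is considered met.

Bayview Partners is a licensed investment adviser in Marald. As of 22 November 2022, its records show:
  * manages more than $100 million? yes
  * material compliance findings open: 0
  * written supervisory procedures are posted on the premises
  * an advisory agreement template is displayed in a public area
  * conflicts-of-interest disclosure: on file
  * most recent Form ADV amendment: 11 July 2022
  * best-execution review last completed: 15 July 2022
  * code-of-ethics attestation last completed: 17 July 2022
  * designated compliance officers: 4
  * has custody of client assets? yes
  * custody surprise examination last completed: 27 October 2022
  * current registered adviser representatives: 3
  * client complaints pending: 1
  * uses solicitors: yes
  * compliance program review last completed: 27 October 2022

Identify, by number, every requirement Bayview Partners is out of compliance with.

1, 5, 9

1. code-of-ethics attestation 128 days ago vs limit 120 → not met
2. condition 'uses solicitors' holds; advisory agreement template present → met
3. conflicts-of-interest disclosure present → met
4. condition 'manages more than $100 million' holds; custody surprise examination 26 days ago vs limit 30 → met
5. best-execution review 130 days ago vs limit 120 → not met
6. client complaints pending 1 ≤ 1 → met
7. condition 'has custody of client assets' holds; material compliance findings open 0 ≤ 1 → met
8. registered adviser representatives 3 ≥ 3 → met
9. Form ADV amendment 134 days ago vs limit 120 → not met
10. compliance program review 26 days ago vs limit 30 → met
11. written supervisory procedures present → met
12. designated compliance officers 4 ≥ 2 → met
Not met: 1, 5, 9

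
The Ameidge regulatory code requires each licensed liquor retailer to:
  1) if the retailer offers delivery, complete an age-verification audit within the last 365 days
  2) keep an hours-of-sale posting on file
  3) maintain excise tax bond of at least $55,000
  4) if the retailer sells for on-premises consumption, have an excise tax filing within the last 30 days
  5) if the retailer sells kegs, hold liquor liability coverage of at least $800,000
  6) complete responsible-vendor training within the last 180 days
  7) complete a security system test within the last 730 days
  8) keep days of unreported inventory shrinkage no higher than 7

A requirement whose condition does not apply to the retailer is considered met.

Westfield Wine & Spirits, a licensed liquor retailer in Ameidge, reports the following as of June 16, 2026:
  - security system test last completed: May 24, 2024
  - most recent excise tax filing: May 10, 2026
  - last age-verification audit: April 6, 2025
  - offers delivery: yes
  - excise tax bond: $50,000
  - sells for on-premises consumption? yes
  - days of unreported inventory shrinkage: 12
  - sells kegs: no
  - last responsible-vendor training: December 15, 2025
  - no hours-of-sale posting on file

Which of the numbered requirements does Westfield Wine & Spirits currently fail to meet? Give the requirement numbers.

1. condition 'offers delivery' holds; age-verification audit 436 days ago vs limit 365 → not met
2. hours-of-sale posting absent → not met
3. excise tax bond $50,000 < $55,000 → not met
4. condition 'sells for on-premises consumption' holds; excise tax filing 37 days ago vs limit 30 → not met
5. condition 'sells kegs' does not hold → requirement n/a → met
6. responsible-vendor training 183 days ago vs limit 180 → not met
7. security system test 753 days ago vs limit 730 → not met
8. days of unreported inventory shrinkage 12 > 7 → not met
Not met: 1, 2, 3, 4, 6, 7, 8

1, 2, 3, 4, 6, 7, 8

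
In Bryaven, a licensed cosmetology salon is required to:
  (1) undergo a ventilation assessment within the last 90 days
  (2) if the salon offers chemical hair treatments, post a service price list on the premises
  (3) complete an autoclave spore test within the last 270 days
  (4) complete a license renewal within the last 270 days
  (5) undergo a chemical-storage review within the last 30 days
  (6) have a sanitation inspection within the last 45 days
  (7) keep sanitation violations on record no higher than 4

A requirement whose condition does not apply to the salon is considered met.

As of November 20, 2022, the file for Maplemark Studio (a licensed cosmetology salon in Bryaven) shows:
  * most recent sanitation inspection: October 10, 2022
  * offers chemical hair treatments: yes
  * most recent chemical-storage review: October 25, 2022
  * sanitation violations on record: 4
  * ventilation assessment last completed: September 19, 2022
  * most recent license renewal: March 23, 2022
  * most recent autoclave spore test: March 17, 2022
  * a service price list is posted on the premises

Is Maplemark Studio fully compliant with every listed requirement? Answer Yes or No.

Yes

1. ventilation assessment 62 days ago vs limit 90 → met
2. condition 'offers chemical hair treatments' holds; service price list present → met
3. autoclave spore test 248 days ago vs limit 270 → met
4. license renewal 242 days ago vs limit 270 → met
5. chemical-storage review 26 days ago vs limit 30 → met
6. sanitation inspection 41 days ago vs limit 45 → met
7. sanitation violations on record 4 ≤ 4 → met
All met.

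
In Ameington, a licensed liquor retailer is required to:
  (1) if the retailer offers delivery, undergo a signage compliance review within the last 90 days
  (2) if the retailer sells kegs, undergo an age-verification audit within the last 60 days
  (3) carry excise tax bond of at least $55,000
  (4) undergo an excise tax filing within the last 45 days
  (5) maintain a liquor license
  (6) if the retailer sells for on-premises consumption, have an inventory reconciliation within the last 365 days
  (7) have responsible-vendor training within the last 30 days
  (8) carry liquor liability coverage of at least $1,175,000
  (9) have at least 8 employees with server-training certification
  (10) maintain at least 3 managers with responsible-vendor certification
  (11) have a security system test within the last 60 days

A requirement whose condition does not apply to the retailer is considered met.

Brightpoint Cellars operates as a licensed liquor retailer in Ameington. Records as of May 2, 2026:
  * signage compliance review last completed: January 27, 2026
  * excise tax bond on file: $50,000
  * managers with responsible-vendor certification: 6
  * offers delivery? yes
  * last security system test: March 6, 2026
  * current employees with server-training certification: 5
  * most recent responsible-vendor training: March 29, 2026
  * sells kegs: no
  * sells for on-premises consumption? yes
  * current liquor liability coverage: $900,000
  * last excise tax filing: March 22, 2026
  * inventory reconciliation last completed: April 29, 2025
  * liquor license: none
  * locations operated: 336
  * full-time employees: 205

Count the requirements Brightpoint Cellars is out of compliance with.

1. condition 'offers delivery' holds; signage compliance review 95 days ago vs limit 90 → not met
2. condition 'sells kegs' does not hold → requirement n/a → met
3. excise tax bond $50,000 < $55,000 → not met
4. excise tax filing 41 days ago vs limit 45 → met
5. liquor license absent → not met
6. condition 'sells for on-premises consumption' holds; inventory reconciliation 368 days ago vs limit 365 → not met
7. responsible-vendor training 34 days ago vs limit 30 → not met
8. liquor liability coverage $900,000 < $1,175,000 → not met
9. employees with server-training certification 5 < 8 → not met
10. managers with responsible-vendor certification 6 ≥ 3 → met
11. security system test 57 days ago vs limit 60 → met
Not met: 7 of 11

7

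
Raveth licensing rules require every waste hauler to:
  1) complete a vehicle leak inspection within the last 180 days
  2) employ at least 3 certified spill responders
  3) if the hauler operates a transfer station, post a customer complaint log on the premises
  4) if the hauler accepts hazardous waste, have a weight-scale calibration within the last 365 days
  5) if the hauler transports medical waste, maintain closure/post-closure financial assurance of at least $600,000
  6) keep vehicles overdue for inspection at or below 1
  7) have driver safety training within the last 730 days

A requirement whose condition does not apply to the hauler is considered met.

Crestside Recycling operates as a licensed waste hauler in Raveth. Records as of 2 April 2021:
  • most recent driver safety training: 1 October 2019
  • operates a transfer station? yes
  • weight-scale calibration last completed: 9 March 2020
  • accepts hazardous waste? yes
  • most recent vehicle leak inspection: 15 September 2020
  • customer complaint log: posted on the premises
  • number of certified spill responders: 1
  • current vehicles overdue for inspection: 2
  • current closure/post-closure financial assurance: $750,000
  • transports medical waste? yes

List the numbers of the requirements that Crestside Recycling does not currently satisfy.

1, 2, 4, 6

1. vehicle leak inspection 199 days ago vs limit 180 → not met
2. certified spill responders 1 < 3 → not met
3. condition 'operates a transfer station' holds; customer complaint log present → met
4. condition 'accepts hazardous waste' holds; weight-scale calibration 389 days ago vs limit 365 → not met
5. condition 'transports medical waste' holds; closure/post-closure financial assurance $750,000 ≥ $600,000 → met
6. vehicles overdue for inspection 2 > 1 → not met
7. driver safety training 549 days ago vs limit 730 → met
Not met: 1, 2, 4, 6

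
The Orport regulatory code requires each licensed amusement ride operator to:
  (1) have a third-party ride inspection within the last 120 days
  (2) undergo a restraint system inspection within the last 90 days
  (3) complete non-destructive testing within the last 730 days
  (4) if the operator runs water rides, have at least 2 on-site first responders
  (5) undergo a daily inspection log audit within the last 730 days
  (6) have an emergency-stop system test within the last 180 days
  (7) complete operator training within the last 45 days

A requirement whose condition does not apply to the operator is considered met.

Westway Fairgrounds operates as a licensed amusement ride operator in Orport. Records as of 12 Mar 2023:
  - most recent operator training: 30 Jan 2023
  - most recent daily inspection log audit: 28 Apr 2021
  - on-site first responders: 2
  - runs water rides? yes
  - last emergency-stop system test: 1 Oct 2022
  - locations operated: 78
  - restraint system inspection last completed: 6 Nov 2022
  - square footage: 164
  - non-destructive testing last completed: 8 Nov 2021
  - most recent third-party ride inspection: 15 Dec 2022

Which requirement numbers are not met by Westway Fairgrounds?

1. third-party ride inspection 87 days ago vs limit 120 → met
2. restraint system inspection 126 days ago vs limit 90 → not met
3. non-destructive testing 489 days ago vs limit 730 → met
4. condition 'runs water rides' holds; on-site first responders 2 ≥ 2 → met
5. daily inspection log audit 683 days ago vs limit 730 → met
6. emergency-stop system test 162 days ago vs limit 180 → met
7. operator training 41 days ago vs limit 45 → met
Not met: 2

2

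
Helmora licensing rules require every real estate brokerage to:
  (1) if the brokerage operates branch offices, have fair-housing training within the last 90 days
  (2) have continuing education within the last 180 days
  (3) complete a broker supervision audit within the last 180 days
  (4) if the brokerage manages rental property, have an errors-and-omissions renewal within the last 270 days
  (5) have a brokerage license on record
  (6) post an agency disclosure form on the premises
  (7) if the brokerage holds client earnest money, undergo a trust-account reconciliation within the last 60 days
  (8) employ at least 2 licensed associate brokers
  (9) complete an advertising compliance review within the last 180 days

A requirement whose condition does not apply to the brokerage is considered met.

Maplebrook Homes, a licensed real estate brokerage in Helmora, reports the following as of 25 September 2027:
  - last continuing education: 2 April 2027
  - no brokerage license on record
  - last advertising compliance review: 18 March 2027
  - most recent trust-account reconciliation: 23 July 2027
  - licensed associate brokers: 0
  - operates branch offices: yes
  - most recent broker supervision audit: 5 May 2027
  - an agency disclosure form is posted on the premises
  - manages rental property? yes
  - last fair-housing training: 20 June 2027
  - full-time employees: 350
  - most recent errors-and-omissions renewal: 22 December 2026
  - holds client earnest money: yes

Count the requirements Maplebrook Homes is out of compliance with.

1. condition 'operates branch offices' holds; fair-housing training 97 days ago vs limit 90 → not met
2. continuing education 176 days ago vs limit 180 → met
3. broker supervision audit 143 days ago vs limit 180 → met
4. condition 'manages rental property' holds; errors-and-omissions renewal 277 days ago vs limit 270 → not met
5. brokerage license absent → not met
6. agency disclosure form present → met
7. condition 'holds client earnest money' holds; trust-account reconciliation 64 days ago vs limit 60 → not met
8. licensed associate brokers 0 < 2 → not met
9. advertising compliance review 191 days ago vs limit 180 → not met
Not met: 6 of 9

6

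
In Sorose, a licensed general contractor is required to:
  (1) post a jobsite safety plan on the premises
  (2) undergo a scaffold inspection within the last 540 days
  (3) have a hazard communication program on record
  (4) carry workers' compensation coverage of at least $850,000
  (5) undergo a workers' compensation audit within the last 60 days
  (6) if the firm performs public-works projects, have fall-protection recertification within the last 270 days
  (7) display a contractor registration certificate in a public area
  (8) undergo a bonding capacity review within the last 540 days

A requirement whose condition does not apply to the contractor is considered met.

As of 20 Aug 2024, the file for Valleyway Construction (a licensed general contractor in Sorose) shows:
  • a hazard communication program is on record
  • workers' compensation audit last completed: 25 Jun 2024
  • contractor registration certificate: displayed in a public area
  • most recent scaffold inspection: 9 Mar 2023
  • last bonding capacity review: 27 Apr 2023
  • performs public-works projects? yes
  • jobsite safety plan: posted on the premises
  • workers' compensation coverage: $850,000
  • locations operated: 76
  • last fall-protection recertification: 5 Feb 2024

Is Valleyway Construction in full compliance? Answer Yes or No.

1. jobsite safety plan present → met
2. scaffold inspection 530 days ago vs limit 540 → met
3. hazard communication program present → met
4. workers' compensation coverage $850,000 ≥ $850,000 → met
5. workers' compensation audit 56 days ago vs limit 60 → met
6. condition 'performs public-works projects' holds; fall-protection recertification 197 days ago vs limit 270 → met
7. contractor registration certificate present → met
8. bonding capacity review 481 days ago vs limit 540 → met
All met.

Yes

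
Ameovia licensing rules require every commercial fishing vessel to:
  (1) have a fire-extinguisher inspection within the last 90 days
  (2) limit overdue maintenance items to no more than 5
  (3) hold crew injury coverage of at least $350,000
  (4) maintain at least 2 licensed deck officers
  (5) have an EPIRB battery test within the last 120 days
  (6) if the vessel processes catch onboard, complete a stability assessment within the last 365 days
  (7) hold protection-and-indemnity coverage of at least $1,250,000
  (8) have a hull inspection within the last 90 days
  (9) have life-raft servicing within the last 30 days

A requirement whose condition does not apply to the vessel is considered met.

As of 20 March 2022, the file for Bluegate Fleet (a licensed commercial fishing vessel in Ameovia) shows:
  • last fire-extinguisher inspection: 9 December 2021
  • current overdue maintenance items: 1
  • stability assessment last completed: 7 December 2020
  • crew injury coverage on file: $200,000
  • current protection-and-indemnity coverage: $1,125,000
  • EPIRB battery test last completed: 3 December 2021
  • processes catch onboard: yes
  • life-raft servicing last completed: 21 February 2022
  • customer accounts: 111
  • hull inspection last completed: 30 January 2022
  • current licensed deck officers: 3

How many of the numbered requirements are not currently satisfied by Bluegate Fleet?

1. fire-extinguisher inspection 101 days ago vs limit 90 → not met
2. overdue maintenance items 1 ≤ 5 → met
3. crew injury coverage $200,000 < $350,000 → not met
4. licensed deck officers 3 ≥ 2 → met
5. EPIRB battery test 107 days ago vs limit 120 → met
6. condition 'processes catch onboard' holds; stability assessment 468 days ago vs limit 365 → not met
7. protection-and-indemnity coverage $1,125,000 < $1,250,000 → not met
8. hull inspection 49 days ago vs limit 90 → met
9. life-raft servicing 27 days ago vs limit 30 → met
Not met: 4 of 9

4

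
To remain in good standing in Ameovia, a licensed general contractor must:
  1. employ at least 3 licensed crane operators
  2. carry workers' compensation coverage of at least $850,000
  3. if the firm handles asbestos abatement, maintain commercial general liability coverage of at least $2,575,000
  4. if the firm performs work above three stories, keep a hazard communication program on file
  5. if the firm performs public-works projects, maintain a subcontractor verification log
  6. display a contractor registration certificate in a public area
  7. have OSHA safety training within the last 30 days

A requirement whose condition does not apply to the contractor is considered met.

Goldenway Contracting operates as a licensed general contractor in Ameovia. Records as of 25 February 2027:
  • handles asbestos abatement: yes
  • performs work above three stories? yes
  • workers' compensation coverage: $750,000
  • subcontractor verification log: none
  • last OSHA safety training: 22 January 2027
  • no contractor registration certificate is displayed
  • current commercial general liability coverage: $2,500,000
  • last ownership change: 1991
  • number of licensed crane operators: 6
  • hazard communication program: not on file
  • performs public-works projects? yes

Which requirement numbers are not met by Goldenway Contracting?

2, 3, 4, 5, 6, 7

1. licensed crane operators 6 ≥ 3 → met
2. workers' compensation coverage $750,000 < $850,000 → not met
3. condition 'handles asbestos abatement' holds; commercial general liability coverage $2,500,000 < $2,575,000 → not met
4. condition 'performs work above three stories' holds; hazard communication program absent → not met
5. condition 'performs public-works projects' holds; subcontractor verification log absent → not met
6. contractor registration certificate absent → not met
7. OSHA safety training 34 days ago vs limit 30 → not met
Not met: 2, 3, 4, 5, 6, 7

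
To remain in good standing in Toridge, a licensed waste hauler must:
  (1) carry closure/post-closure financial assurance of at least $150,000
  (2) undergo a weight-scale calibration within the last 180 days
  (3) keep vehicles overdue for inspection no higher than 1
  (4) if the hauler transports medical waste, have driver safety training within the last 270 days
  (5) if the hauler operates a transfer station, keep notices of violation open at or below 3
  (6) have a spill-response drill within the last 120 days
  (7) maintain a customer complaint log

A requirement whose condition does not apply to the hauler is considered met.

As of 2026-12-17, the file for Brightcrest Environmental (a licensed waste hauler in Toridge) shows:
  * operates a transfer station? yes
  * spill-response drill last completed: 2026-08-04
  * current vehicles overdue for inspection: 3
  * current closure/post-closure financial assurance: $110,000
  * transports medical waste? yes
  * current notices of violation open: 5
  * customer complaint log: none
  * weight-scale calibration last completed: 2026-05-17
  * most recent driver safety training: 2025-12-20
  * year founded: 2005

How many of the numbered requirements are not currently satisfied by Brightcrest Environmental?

1. closure/post-closure financial assurance $110,000 < $150,000 → not met
2. weight-scale calibration 214 days ago vs limit 180 → not met
3. vehicles overdue for inspection 3 > 1 → not met
4. condition 'transports medical waste' holds; driver safety training 362 days ago vs limit 270 → not met
5. condition 'operates a transfer station' holds; notices of violation open 5 > 3 → not met
6. spill-response drill 135 days ago vs limit 120 → not met
7. customer complaint log absent → not met
Not met: 7 of 7

7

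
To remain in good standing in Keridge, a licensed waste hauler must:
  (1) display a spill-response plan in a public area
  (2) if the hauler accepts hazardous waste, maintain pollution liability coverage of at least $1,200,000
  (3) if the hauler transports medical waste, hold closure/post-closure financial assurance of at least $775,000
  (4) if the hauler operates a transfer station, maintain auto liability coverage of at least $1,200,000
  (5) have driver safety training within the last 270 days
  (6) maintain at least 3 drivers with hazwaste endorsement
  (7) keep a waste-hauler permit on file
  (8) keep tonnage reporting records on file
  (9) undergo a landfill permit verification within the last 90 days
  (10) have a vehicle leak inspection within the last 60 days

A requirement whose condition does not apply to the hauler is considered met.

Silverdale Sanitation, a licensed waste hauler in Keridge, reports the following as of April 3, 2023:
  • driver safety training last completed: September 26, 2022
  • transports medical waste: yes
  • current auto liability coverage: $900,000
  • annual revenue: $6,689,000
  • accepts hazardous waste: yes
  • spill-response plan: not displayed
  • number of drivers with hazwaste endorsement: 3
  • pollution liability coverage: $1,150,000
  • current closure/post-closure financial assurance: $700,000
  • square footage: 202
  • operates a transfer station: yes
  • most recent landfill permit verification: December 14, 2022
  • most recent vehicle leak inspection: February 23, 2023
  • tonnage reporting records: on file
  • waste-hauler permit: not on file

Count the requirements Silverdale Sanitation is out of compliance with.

1. spill-response plan absent → not met
2. condition 'accepts hazardous waste' holds; pollution liability coverage $1,150,000 < $1,200,000 → not met
3. condition 'transports medical waste' holds; closure/post-closure financial assurance $700,000 < $775,000 → not met
4. condition 'operates a transfer station' holds; auto liability coverage $900,000 < $1,200,000 → not met
5. driver safety training 189 days ago vs limit 270 → met
6. drivers with hazwaste endorsement 3 ≥ 3 → met
7. waste-hauler permit absent → not met
8. tonnage reporting records present → met
9. landfill permit verification 110 days ago vs limit 90 → not met
10. vehicle leak inspection 39 days ago vs limit 60 → met
Not met: 6 of 10

6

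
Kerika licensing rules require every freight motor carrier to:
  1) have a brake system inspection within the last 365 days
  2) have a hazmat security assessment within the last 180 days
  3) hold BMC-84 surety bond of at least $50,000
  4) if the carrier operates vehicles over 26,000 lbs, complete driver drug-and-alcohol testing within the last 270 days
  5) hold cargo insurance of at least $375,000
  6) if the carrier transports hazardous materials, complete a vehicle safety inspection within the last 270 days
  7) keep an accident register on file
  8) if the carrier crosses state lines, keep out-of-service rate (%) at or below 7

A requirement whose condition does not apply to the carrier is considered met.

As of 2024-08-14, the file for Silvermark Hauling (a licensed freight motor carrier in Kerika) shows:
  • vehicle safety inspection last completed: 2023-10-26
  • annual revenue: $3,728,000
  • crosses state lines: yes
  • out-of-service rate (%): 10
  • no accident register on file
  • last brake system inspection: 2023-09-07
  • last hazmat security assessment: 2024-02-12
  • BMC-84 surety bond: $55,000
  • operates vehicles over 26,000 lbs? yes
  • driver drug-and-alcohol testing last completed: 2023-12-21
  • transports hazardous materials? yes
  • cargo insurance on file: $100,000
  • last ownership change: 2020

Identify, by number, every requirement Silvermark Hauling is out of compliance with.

2, 5, 6, 7, 8

1. brake system inspection 342 days ago vs limit 365 → met
2. hazmat security assessment 184 days ago vs limit 180 → not met
3. BMC-84 surety bond $55,000 ≥ $50,000 → met
4. condition 'operates vehicles over 26,000 lbs' holds; driver drug-and-alcohol testing 237 days ago vs limit 270 → met
5. cargo insurance $100,000 < $375,000 → not met
6. condition 'transports hazardous materials' holds; vehicle safety inspection 293 days ago vs limit 270 → not met
7. accident register absent → not met
8. condition 'crosses state lines' holds; out-of-service rate (%) 10 > 7 → not met
Not met: 2, 5, 6, 7, 8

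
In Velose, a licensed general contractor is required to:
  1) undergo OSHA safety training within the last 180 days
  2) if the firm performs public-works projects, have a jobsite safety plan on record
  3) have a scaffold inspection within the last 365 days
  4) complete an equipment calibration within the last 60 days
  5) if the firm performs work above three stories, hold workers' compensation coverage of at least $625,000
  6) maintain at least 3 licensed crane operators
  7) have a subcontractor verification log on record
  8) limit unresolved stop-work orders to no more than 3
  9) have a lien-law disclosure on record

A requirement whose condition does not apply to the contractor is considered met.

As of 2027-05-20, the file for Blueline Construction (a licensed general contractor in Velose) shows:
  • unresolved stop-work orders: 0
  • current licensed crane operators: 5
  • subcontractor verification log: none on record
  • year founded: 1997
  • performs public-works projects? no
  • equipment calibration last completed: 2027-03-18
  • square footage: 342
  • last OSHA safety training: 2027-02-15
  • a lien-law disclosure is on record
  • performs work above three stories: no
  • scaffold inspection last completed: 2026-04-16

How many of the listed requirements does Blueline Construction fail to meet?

1. OSHA safety training 94 days ago vs limit 180 → met
2. condition 'performs public-works projects' does not hold → requirement n/a → met
3. scaffold inspection 399 days ago vs limit 365 → not met
4. equipment calibration 63 days ago vs limit 60 → not met
5. condition 'performs work above three stories' does not hold → requirement n/a → met
6. licensed crane operators 5 ≥ 3 → met
7. subcontractor verification log absent → not met
8. unresolved stop-work orders 0 ≤ 3 → met
9. lien-law disclosure present → met
Not met: 3 of 9

3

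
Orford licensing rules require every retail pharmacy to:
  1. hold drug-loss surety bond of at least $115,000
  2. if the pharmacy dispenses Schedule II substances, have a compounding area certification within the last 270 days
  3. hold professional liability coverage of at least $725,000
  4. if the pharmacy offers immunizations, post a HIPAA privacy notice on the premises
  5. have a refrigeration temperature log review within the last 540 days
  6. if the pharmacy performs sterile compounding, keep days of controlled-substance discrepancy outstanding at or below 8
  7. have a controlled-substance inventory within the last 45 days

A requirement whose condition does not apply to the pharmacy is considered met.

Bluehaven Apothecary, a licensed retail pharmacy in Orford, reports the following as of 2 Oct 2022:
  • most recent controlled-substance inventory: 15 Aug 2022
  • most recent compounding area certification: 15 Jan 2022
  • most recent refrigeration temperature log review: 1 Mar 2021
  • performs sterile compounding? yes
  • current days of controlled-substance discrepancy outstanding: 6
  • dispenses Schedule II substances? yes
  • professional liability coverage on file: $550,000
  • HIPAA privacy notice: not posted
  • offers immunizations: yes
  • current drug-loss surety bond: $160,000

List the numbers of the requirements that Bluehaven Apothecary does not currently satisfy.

1. drug-loss surety bond $160,000 ≥ $115,000 → met
2. condition 'dispenses Schedule II substances' holds; compounding area certification 260 days ago vs limit 270 → met
3. professional liability coverage $550,000 < $725,000 → not met
4. condition 'offers immunizations' holds; HIPAA privacy notice absent → not met
5. refrigeration temperature log review 580 days ago vs limit 540 → not met
6. condition 'performs sterile compounding' holds; days of controlled-substance discrepancy outstanding 6 ≤ 8 → met
7. controlled-substance inventory 48 days ago vs limit 45 → not met
Not met: 3, 4, 5, 7

3, 4, 5, 7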